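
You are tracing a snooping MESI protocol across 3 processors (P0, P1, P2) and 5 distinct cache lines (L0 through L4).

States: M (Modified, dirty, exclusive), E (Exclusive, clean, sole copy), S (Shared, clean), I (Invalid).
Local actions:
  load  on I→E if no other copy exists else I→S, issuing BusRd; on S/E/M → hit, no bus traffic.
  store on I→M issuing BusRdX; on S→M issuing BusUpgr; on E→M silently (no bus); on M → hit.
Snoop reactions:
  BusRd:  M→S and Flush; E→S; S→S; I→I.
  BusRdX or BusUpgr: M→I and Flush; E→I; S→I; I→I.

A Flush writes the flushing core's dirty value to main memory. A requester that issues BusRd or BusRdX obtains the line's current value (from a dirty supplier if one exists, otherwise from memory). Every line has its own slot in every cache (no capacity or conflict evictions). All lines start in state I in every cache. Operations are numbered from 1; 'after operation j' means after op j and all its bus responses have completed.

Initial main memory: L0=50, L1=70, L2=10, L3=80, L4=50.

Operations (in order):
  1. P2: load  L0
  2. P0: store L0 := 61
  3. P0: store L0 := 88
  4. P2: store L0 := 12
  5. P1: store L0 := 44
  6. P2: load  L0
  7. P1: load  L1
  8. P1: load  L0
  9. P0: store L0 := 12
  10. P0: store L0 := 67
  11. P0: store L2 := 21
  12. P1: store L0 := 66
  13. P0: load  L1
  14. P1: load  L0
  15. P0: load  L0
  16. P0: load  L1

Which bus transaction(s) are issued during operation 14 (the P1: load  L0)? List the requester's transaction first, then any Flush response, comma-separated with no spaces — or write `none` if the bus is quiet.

[1] P2: load  L0 | P0:I, P1:I, P2:E(50) | bus: BusRd
[2] P0: store L0 := 61 | P0:M(61), P1:I, P2:I | bus: BusRdX
[3] P0: store L0 := 88 | P0:M(88), P1:I, P2:I | bus: none
[4] P2: store L0 := 12 | P0:I, P1:I, P2:M(12) | bus: BusRdX,Flush
[5] P1: store L0 := 44 | P0:I, P1:M(44), P2:I | bus: BusRdX,Flush
[6] P2: load  L0 | P0:I, P1:S(44), P2:S(44) | bus: BusRd,Flush
[7] P1: load  L1 | P0:I, P1:E(70), P2:I | bus: BusRd
[8] P1: load  L0 | P0:I, P1:S(44), P2:S(44) | bus: none
[9] P0: store L0 := 12 | P0:M(12), P1:I, P2:I | bus: BusRdX
[10] P0: store L0 := 67 | P0:M(67), P1:I, P2:I | bus: none
[11] P0: store L2 := 21 | P0:M(21), P1:I, P2:I | bus: BusRdX
[12] P1: store L0 := 66 | P0:I, P1:M(66), P2:I | bus: BusRdX,Flush
[13] P0: load  L1 | P0:S(70), P1:S(70), P2:I | bus: BusRd
[14] P1: load  L0 | P0:I, P1:M(66), P2:I | bus: none
[15] P0: load  L0 | P0:S(66), P1:S(66), P2:I | bus: BusRd,Flush
[16] P0: load  L1 | P0:S(70), P1:S(70), P2:I | bus: none

bus = none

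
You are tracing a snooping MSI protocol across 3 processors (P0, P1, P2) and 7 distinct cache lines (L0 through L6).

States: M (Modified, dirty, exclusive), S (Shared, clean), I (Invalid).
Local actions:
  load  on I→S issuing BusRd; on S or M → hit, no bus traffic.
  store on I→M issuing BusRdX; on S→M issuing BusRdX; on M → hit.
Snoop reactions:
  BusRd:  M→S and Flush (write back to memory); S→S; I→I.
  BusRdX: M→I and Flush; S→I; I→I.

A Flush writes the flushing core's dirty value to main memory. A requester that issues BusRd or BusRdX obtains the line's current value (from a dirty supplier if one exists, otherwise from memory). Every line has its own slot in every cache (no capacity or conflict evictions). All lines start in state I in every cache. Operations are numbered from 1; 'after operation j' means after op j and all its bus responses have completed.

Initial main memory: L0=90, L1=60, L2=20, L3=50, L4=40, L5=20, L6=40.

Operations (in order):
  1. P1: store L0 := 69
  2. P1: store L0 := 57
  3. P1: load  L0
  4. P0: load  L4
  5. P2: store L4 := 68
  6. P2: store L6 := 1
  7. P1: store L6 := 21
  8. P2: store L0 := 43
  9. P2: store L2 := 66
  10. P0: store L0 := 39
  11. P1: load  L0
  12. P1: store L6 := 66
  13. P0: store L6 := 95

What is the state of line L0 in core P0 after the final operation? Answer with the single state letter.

  op1 P1: store L0 := 69 → I/M/I on L0; bus BusRdX; mem=90
  op2 P1: store L0 := 57 → I/M/I on L0; bus (none); mem=90
  op3 P1: load  L0 → I/M/I on L0; bus (none); mem=90
  op4 P0: load  L4 → S/I/I on L4; bus BusRd; mem=40
  op5 P2: store L4 := 68 → I/I/M on L4; bus BusRdX; mem=40
  op6 P2: store L6 := 1 → I/I/M on L6; bus BusRdX; mem=40
  op7 P1: store L6 := 21 → I/M/I on L6; bus BusRdX Flush; mem=1
  op8 P2: store L0 := 43 → I/I/M on L0; bus BusRdX Flush; mem=57
  op9 P2: store L2 := 66 → I/I/M on L2; bus BusRdX; mem=20
  op10 P0: store L0 := 39 → M/I/I on L0; bus BusRdX Flush; mem=43
  op11 P1: load  L0 → S/S/I on L0; bus BusRd Flush; mem=39
  op12 P1: store L6 := 66 → I/M/I on L6; bus (none); mem=1
  op13 P0: store L6 := 95 → M/I/I on L6; bus BusRdX Flush; mem=66

state = S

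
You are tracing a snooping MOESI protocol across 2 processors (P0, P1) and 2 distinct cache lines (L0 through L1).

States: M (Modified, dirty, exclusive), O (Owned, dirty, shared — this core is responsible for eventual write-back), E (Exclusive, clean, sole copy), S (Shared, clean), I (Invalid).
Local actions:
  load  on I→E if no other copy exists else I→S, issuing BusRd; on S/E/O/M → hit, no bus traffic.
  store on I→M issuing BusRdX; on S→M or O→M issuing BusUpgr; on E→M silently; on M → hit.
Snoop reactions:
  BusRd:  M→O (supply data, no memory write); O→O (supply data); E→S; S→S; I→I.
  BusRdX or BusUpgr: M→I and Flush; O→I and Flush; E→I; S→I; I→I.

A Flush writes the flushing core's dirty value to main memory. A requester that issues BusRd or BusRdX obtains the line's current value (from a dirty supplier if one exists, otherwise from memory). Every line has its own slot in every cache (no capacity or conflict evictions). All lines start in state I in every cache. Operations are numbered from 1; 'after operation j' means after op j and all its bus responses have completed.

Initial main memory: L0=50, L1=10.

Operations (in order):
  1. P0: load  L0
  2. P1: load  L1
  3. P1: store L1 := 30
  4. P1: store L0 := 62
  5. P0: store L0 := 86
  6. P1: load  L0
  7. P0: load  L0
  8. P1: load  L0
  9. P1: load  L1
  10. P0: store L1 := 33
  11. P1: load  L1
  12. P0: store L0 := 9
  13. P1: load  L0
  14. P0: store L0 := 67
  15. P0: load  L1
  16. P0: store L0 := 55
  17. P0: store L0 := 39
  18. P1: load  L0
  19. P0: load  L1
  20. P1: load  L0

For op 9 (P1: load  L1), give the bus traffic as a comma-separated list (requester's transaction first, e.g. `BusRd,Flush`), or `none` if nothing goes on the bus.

  op1 P0: load  L0 → E/I on L0; bus BusRd; mem=50
  op2 P1: load  L1 → I/E on L1; bus BusRd; mem=10
  op3 P1: store L1 := 30 → I/M on L1; bus (none); mem=10
  op4 P1: store L0 := 62 → I/M on L0; bus BusRdX; mem=50
  op5 P0: store L0 := 86 → M/I on L0; bus BusRdX Flush; mem=62
  op6 P1: load  L0 → O/S on L0; bus BusRd; mem=62
  op7 P0: load  L0 → O/S on L0; bus (none); mem=62
  op8 P1: load  L0 → O/S on L0; bus (none); mem=62
  op9 P1: load  L1 → I/M on L1; bus (none); mem=10
  op10 P0: store L1 := 33 → M/I on L1; bus BusRdX Flush; mem=30
  op11 P1: load  L1 → O/S on L1; bus BusRd; mem=30
  op12 P0: store L0 := 9 → M/I on L0; bus BusUpgr; mem=62
  op13 P1: load  L0 → O/S on L0; bus BusRd; mem=62
  op14 P0: store L0 := 67 → M/I on L0; bus BusUpgr; mem=62
  op15 P0: load  L1 → O/S on L1; bus (none); mem=30
  op16 P0: store L0 := 55 → M/I on L0; bus (none); mem=62
  op17 P0: store L0 := 39 → M/I on L0; bus (none); mem=62
  op18 P1: load  L0 → O/S on L0; bus BusRd; mem=62
  op19 P0: load  L1 → O/S on L1; bus (none); mem=30
  op20 P1: load  L0 → O/S on L0; bus (none); mem=62

bus = none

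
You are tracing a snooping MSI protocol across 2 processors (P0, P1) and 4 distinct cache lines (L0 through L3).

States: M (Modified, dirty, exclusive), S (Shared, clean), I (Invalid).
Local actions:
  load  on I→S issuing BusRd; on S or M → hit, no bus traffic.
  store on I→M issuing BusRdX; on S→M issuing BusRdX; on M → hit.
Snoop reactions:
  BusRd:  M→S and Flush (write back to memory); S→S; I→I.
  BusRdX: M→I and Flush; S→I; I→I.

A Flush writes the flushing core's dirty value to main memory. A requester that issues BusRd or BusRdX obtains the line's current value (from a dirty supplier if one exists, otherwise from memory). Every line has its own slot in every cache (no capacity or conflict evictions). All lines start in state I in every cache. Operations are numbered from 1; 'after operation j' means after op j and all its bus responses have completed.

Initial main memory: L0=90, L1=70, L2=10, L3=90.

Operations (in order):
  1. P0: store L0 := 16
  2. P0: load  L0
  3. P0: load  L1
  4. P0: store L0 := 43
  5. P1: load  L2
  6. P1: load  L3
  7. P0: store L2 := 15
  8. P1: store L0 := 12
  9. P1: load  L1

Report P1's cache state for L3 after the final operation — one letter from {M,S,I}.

state = S

  op1 P0: store L0 := 16 → M/I on L0; bus BusRdX; mem=90
  op2 P0: load  L0 → M/I on L0; bus (none); mem=90
  op3 P0: load  L1 → S/I on L1; bus BusRd; mem=70
  op4 P0: store L0 := 43 → M/I on L0; bus (none); mem=90
  op5 P1: load  L2 → I/S on L2; bus BusRd; mem=10
  op6 P1: load  L3 → I/S on L3; bus BusRd; mem=90
  op7 P0: store L2 := 15 → M/I on L2; bus BusRdX; mem=10
  op8 P1: store L0 := 12 → I/M on L0; bus BusRdX Flush; mem=43
  op9 P1: load  L1 → S/S on L1; bus BusRd; mem=70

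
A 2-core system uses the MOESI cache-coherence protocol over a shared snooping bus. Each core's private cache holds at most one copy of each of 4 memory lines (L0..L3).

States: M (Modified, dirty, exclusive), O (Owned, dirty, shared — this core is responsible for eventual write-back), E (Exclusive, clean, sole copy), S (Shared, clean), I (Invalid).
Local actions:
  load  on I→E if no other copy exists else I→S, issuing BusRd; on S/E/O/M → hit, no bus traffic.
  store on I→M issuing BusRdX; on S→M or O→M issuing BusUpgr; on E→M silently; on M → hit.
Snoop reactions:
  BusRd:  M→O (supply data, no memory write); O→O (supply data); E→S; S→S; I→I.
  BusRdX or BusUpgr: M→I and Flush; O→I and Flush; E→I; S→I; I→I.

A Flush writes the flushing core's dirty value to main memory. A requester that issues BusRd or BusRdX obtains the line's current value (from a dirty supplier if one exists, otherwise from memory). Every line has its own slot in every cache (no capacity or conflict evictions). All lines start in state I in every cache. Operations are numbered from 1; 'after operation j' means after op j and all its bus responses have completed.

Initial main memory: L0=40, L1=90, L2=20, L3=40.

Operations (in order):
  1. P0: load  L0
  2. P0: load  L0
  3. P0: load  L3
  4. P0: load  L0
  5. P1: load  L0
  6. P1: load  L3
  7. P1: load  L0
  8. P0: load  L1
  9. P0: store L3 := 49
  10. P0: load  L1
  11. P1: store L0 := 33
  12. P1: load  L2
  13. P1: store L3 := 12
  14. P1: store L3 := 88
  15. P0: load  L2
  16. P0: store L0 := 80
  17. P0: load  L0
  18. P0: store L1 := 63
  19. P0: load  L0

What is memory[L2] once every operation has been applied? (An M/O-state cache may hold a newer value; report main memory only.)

1. P0: load  L0  bus=[BusRd]  L0: P0=E P1=I  mem[L0]=40
2. P0: load  L0  bus=[-]  L0: P0=E P1=I  mem[L0]=40
3. P0: load  L3  bus=[BusRd]  L3: P0=E P1=I  mem[L3]=40
4. P0: load  L0  bus=[-]  L0: P0=E P1=I  mem[L0]=40
5. P1: load  L0  bus=[BusRd]  L0: P0=S P1=S  mem[L0]=40
6. P1: load  L3  bus=[BusRd]  L3: P0=S P1=S  mem[L3]=40
7. P1: load  L0  bus=[-]  L0: P0=S P1=S  mem[L0]=40
8. P0: load  L1  bus=[BusRd]  L1: P0=E P1=I  mem[L1]=90
9. P0: store L3 := 49  bus=[BusUpgr]  L3: P0=M P1=I  mem[L3]=40
10. P0: load  L1  bus=[-]  L1: P0=E P1=I  mem[L1]=90
11. P1: store L0 := 33  bus=[BusUpgr]  L0: P0=I P1=M  mem[L0]=40
12. P1: load  L2  bus=[BusRd]  L2: P0=I P1=E  mem[L2]=20
13. P1: store L3 := 12  bus=[BusRdX,Flush]  L3: P0=I P1=M  mem[L3]=49
14. P1: store L3 := 88  bus=[-]  L3: P0=I P1=M  mem[L3]=49
15. P0: load  L2  bus=[BusRd]  L2: P0=S P1=S  mem[L2]=20
16. P0: store L0 := 80  bus=[BusRdX,Flush]  L0: P0=M P1=I  mem[L0]=33
17. P0: load  L0  bus=[-]  L0: P0=M P1=I  mem[L0]=33
18. P0: store L1 := 63  bus=[-]  L1: P0=M P1=I  mem[L1]=90
19. P0: load  L0  bus=[-]  L0: P0=M P1=I  mem[L0]=33

memory[L2] = 20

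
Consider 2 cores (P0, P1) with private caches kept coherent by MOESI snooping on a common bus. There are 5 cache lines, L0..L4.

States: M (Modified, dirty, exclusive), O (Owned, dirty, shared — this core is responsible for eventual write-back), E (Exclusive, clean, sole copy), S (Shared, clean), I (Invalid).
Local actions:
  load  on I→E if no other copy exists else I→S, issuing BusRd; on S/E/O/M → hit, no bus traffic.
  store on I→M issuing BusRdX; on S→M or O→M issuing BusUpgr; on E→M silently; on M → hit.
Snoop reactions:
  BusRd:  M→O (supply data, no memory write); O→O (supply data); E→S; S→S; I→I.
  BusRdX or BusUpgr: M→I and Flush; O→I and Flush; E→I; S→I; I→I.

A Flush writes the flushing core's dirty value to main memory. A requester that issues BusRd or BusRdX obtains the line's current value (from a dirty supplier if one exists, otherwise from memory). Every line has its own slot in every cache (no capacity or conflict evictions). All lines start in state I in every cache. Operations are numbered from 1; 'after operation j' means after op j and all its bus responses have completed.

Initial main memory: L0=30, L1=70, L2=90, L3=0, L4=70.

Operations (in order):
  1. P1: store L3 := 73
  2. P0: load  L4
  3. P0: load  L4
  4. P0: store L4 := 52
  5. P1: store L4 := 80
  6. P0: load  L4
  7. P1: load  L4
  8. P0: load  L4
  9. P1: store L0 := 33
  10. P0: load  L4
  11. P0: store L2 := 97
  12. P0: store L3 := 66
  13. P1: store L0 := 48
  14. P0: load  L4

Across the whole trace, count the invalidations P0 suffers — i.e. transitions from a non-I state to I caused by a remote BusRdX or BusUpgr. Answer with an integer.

invalidations = 1

  op1 P1: store L3 := 73 → I/M on L3; bus BusRdX; mem=0
  op2 P0: load  L4 → E/I on L4; bus BusRd; mem=70
  op3 P0: load  L4 → E/I on L4; bus (none); mem=70
  op4 P0: store L4 := 52 → M/I on L4; bus (none); mem=70
  op5 P1: store L4 := 80 → I/M on L4; bus BusRdX Flush; mem=52
  op6 P0: load  L4 → S/O on L4; bus BusRd; mem=52
  op7 P1: load  L4 → S/O on L4; bus (none); mem=52
  op8 P0: load  L4 → S/O on L4; bus (none); mem=52
  op9 P1: store L0 := 33 → I/M on L0; bus BusRdX; mem=30
  op10 P0: load  L4 → S/O on L4; bus (none); mem=52
  op11 P0: store L2 := 97 → M/I on L2; bus BusRdX; mem=90
  op12 P0: store L3 := 66 → M/I on L3; bus BusRdX Flush; mem=73
  op13 P1: store L0 := 48 → I/M on L0; bus (none); mem=30
  op14 P0: load  L4 → S/O on L4; bus (none); mem=52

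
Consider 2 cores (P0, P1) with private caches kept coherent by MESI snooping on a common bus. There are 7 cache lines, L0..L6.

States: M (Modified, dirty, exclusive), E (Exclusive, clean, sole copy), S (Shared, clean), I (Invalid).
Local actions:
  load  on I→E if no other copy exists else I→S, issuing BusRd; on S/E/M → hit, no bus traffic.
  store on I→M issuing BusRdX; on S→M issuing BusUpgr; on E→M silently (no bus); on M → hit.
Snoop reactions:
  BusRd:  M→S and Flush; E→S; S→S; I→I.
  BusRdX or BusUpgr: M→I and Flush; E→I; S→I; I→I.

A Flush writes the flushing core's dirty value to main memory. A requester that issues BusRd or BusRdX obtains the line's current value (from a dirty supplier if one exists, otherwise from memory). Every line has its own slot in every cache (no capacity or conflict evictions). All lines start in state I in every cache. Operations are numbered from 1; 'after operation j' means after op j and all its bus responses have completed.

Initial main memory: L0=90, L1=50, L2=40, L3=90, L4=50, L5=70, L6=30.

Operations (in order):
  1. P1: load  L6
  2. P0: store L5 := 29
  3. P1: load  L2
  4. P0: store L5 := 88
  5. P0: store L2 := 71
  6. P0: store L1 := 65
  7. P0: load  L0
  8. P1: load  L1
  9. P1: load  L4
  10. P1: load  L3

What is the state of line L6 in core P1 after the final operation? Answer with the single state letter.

state = E

[1] P1: load  L6 | P0:I, P1:E(30) | bus: BusRd
[2] P0: store L5 := 29 | P0:M(29), P1:I | bus: BusRdX
[3] P1: load  L2 | P0:I, P1:E(40) | bus: BusRd
[4] P0: store L5 := 88 | P0:M(88), P1:I | bus: none
[5] P0: store L2 := 71 | P0:M(71), P1:I | bus: BusRdX
[6] P0: store L1 := 65 | P0:M(65), P1:I | bus: BusRdX
[7] P0: load  L0 | P0:E(90), P1:I | bus: BusRd
[8] P1: load  L1 | P0:S(65), P1:S(65) | bus: BusRd,Flush
[9] P1: load  L4 | P0:I, P1:E(50) | bus: BusRd
[10] P1: load  L3 | P0:I, P1:E(90) | bus: BusRd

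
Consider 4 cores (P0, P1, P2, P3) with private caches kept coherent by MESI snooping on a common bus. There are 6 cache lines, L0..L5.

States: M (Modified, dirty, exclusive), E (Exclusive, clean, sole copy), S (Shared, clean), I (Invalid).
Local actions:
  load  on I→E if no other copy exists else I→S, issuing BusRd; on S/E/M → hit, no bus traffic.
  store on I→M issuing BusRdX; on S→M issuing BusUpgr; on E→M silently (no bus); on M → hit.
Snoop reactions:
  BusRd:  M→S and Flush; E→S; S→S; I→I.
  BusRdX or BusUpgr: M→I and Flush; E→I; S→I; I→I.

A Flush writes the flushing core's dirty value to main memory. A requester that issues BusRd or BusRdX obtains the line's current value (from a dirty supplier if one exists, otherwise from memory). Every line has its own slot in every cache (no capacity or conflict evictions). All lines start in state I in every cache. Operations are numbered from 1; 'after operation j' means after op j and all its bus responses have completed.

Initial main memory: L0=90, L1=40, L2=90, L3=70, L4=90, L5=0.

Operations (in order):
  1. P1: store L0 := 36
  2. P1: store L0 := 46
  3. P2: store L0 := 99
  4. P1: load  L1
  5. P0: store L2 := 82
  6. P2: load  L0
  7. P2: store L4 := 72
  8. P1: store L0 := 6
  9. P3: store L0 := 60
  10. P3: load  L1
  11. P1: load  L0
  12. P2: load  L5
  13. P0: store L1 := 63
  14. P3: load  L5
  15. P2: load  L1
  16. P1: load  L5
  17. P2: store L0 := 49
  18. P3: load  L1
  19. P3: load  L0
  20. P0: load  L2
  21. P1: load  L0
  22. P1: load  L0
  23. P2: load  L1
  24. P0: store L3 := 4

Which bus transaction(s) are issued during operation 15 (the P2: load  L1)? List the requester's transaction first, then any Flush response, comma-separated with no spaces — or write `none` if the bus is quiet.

1. P1: store L0 := 36  bus=[BusRdX]  L0: P0=I P1=M P2=I P3=I  mem[L0]=90
2. P1: store L0 := 46  bus=[-]  L0: P0=I P1=M P2=I P3=I  mem[L0]=90
3. P2: store L0 := 99  bus=[BusRdX,Flush]  L0: P0=I P1=I P2=M P3=I  mem[L0]=46
4. P1: load  L1  bus=[BusRd]  L1: P0=I P1=E P2=I P3=I  mem[L1]=40
5. P0: store L2 := 82  bus=[BusRdX]  L2: P0=M P1=I P2=I P3=I  mem[L2]=90
6. P2: load  L0  bus=[-]  L0: P0=I P1=I P2=M P3=I  mem[L0]=46
7. P2: store L4 := 72  bus=[BusRdX]  L4: P0=I P1=I P2=M P3=I  mem[L4]=90
8. P1: store L0 := 6  bus=[BusRdX,Flush]  L0: P0=I P1=M P2=I P3=I  mem[L0]=99
9. P3: store L0 := 60  bus=[BusRdX,Flush]  L0: P0=I P1=I P2=I P3=M  mem[L0]=6
10. P3: load  L1  bus=[BusRd]  L1: P0=I P1=S P2=I P3=S  mem[L1]=40
11. P1: load  L0  bus=[BusRd,Flush]  L0: P0=I P1=S P2=I P3=S  mem[L0]=60
12. P2: load  L5  bus=[BusRd]  L5: P0=I P1=I P2=E P3=I  mem[L5]=0
13. P0: store L1 := 63  bus=[BusRdX]  L1: P0=M P1=I P2=I P3=I  mem[L1]=40
14. P3: load  L5  bus=[BusRd]  L5: P0=I P1=I P2=S P3=S  mem[L5]=0
15. P2: load  L1  bus=[BusRd,Flush]  L1: P0=S P1=I P2=S P3=I  mem[L1]=63
16. P1: load  L5  bus=[BusRd]  L5: P0=I P1=S P2=S P3=S  mem[L5]=0
17. P2: store L0 := 49  bus=[BusRdX]  L0: P0=I P1=I P2=M P3=I  mem[L0]=60
18. P3: load  L1  bus=[BusRd]  L1: P0=S P1=I P2=S P3=S  mem[L1]=63
19. P3: load  L0  bus=[BusRd,Flush]  L0: P0=I P1=I P2=S P3=S  mem[L0]=49
20. P0: load  L2  bus=[-]  L2: P0=M P1=I P2=I P3=I  mem[L2]=90
21. P1: load  L0  bus=[BusRd]  L0: P0=I P1=S P2=S P3=S  mem[L0]=49
22. P1: load  L0  bus=[-]  L0: P0=I P1=S P2=S P3=S  mem[L0]=49
23. P2: load  L1  bus=[-]  L1: P0=S P1=I P2=S P3=S  mem[L1]=63
24. P0: store L3 := 4  bus=[BusRdX]  L3: P0=M P1=I P2=I P3=I  mem[L3]=70

bus = BusRd,Flush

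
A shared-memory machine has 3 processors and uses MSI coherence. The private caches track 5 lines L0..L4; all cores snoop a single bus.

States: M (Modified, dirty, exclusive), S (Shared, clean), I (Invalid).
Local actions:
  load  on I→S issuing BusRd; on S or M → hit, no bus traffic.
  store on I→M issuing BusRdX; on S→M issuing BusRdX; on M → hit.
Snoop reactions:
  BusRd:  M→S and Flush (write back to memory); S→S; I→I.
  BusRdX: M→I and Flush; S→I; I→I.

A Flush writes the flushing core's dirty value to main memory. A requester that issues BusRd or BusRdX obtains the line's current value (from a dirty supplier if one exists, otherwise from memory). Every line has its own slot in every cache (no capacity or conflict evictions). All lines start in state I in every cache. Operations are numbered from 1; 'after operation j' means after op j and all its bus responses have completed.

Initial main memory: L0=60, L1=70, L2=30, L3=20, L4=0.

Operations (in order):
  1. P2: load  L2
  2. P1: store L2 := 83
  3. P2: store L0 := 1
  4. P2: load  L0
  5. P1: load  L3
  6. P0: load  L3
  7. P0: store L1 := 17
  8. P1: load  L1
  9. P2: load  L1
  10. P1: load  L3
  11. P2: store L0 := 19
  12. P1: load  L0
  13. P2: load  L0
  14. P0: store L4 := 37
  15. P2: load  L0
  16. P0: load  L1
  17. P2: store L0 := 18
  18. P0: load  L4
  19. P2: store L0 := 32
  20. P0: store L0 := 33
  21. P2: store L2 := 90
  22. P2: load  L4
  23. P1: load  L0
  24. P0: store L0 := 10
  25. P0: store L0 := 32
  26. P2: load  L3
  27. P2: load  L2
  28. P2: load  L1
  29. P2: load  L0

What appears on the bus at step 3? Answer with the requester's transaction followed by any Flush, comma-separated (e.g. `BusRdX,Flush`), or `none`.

bus = BusRdX

step 1: P2: load  L2  ⟶  IIS  (L2)  txn=BusRd  M[L2]=30
step 2: P1: store L2 := 83  ⟶  IMI  (L2)  txn=BusRdX  M[L2]=30
step 3: P2: store L0 := 1  ⟶  IIM  (L0)  txn=BusRdX  M[L0]=60
step 4: P2: load  L0  ⟶  IIM  (L0)  txn=∅  M[L0]=60
step 5: P1: load  L3  ⟶  ISI  (L3)  txn=BusRd  M[L3]=20
step 6: P0: load  L3  ⟶  SSI  (L3)  txn=BusRd  M[L3]=20
step 7: P0: store L1 := 17  ⟶  MII  (L1)  txn=BusRdX  M[L1]=70
step 8: P1: load  L1  ⟶  SSI  (L1)  txn=BusRd+Flush  M[L1]=17
step 9: P2: load  L1  ⟶  SSS  (L1)  txn=BusRd  M[L1]=17
step 10: P1: load  L3  ⟶  SSI  (L3)  txn=∅  M[L3]=20
step 11: P2: store L0 := 19  ⟶  IIM  (L0)  txn=∅  M[L0]=60
step 12: P1: load  L0  ⟶  ISS  (L0)  txn=BusRd+Flush  M[L0]=19
step 13: P2: load  L0  ⟶  ISS  (L0)  txn=∅  M[L0]=19
step 14: P0: store L4 := 37  ⟶  MII  (L4)  txn=BusRdX  M[L4]=0
step 15: P2: load  L0  ⟶  ISS  (L0)  txn=∅  M[L0]=19
step 16: P0: load  L1  ⟶  SSS  (L1)  txn=∅  M[L1]=17
step 17: P2: store L0 := 18  ⟶  IIM  (L0)  txn=BusRdX  M[L0]=19
step 18: P0: load  L4  ⟶  MII  (L4)  txn=∅  M[L4]=0
step 19: P2: store L0 := 32  ⟶  IIM  (L0)  txn=∅  M[L0]=19
step 20: P0: store L0 := 33  ⟶  MII  (L0)  txn=BusRdX+Flush  M[L0]=32
step 21: P2: store L2 := 90  ⟶  IIM  (L2)  txn=BusRdX+Flush  M[L2]=83
step 22: P2: load  L4  ⟶  SIS  (L4)  txn=BusRd+Flush  M[L4]=37
step 23: P1: load  L0  ⟶  SSI  (L0)  txn=BusRd+Flush  M[L0]=33
step 24: P0: store L0 := 10  ⟶  MII  (L0)  txn=BusRdX  M[L0]=33
step 25: P0: store L0 := 32  ⟶  MII  (L0)  txn=∅  M[L0]=33
step 26: P2: load  L3  ⟶  SSS  (L3)  txn=BusRd  M[L3]=20
step 27: P2: load  L2  ⟶  IIM  (L2)  txn=∅  M[L2]=83
step 28: P2: load  L1  ⟶  SSS  (L1)  txn=∅  M[L1]=17
step 29: P2: load  L0  ⟶  SIS  (L0)  txn=BusRd+Flush  M[L0]=32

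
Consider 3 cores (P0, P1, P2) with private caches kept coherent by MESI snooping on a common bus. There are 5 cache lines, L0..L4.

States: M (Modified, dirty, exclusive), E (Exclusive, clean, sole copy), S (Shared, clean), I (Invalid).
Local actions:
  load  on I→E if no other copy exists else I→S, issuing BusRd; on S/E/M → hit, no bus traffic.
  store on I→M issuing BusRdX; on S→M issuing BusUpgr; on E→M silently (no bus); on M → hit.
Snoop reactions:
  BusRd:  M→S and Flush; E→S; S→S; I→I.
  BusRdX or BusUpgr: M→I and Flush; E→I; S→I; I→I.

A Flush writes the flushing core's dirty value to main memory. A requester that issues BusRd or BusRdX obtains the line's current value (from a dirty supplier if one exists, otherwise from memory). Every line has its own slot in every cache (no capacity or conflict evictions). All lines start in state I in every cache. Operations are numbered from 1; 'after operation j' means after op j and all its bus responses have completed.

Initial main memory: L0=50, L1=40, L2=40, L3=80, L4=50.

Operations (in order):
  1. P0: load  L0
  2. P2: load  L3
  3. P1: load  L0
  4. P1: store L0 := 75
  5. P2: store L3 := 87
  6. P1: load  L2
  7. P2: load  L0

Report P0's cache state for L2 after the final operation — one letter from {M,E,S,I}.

state = I

  op1 P0: load  L0 → E/I/I on L0; bus BusRd; mem=50
  op2 P2: load  L3 → I/I/E on L3; bus BusRd; mem=80
  op3 P1: load  L0 → S/S/I on L0; bus BusRd; mem=50
  op4 P1: store L0 := 75 → I/M/I on L0; bus BusUpgr; mem=50
  op5 P2: store L3 := 87 → I/I/M on L3; bus (none); mem=80
  op6 P1: load  L2 → I/E/I on L2; bus BusRd; mem=40
  op7 P2: load  L0 → I/S/S on L0; bus BusRd Flush; mem=75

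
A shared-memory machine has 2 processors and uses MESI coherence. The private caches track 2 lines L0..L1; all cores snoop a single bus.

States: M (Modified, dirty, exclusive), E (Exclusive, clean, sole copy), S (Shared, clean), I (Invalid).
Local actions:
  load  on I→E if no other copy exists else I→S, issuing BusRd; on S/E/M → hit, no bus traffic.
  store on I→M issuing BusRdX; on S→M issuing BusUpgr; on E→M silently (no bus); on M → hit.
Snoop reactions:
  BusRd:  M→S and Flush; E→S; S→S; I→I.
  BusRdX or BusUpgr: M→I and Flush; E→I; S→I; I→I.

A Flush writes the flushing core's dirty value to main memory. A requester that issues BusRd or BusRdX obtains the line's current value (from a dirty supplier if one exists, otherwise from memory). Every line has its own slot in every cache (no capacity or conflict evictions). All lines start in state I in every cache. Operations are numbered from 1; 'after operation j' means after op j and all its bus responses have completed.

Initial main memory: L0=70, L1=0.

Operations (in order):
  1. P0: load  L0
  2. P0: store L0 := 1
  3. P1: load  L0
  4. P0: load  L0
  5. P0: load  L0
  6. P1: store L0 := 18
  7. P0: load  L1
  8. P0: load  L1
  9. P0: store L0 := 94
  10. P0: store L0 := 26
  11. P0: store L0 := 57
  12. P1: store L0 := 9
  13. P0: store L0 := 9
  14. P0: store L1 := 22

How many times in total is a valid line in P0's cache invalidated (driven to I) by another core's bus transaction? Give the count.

invalidations = 2

  op1 P0: load  L0 → E/I on L0; bus BusRd; mem=70
  op2 P0: store L0 := 1 → M/I on L0; bus (none); mem=70
  op3 P1: load  L0 → S/S on L0; bus BusRd Flush; mem=1
  op4 P0: load  L0 → S/S on L0; bus (none); mem=1
  op5 P0: load  L0 → S/S on L0; bus (none); mem=1
  op6 P1: store L0 := 18 → I/M on L0; bus BusUpgr; mem=1
  op7 P0: load  L1 → E/I on L1; bus BusRd; mem=0
  op8 P0: load  L1 → E/I on L1; bus (none); mem=0
  op9 P0: store L0 := 94 → M/I on L0; bus BusRdX Flush; mem=18
  op10 P0: store L0 := 26 → M/I on L0; bus (none); mem=18
  op11 P0: store L0 := 57 → M/I on L0; bus (none); mem=18
  op12 P1: store L0 := 9 → I/M on L0; bus BusRdX Flush; mem=57
  op13 P0: store L0 := 9 → M/I on L0; bus BusRdX Flush; mem=9
  op14 P0: store L1 := 22 → M/I on L1; bus (none); mem=0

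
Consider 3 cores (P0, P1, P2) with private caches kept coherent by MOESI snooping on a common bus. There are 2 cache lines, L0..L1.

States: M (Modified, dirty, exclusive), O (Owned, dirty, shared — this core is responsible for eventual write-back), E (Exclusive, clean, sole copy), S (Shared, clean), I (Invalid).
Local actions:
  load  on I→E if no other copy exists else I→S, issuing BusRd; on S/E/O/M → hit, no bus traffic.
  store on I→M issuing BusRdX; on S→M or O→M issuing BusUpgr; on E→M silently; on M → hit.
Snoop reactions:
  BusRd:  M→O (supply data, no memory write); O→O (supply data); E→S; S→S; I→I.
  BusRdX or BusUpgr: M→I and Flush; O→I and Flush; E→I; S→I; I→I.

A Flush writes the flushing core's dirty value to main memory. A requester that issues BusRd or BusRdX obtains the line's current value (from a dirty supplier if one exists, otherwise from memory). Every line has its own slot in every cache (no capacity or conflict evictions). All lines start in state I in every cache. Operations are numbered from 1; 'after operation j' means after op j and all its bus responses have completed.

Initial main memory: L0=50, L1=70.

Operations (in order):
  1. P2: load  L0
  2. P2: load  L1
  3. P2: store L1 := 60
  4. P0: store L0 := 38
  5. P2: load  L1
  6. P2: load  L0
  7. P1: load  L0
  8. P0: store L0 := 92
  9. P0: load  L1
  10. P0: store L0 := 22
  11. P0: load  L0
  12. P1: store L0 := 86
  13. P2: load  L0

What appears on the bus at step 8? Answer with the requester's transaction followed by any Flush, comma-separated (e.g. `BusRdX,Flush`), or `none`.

bus = BusUpgr

  op1 P2: load  L0 → I/I/E on L0; bus BusRd; mem=50
  op2 P2: load  L1 → I/I/E on L1; bus BusRd; mem=70
  op3 P2: store L1 := 60 → I/I/M on L1; bus (none); mem=70
  op4 P0: store L0 := 38 → M/I/I on L0; bus BusRdX; mem=50
  op5 P2: load  L1 → I/I/M on L1; bus (none); mem=70
  op6 P2: load  L0 → O/I/S on L0; bus BusRd; mem=50
  op7 P1: load  L0 → O/S/S on L0; bus BusRd; mem=50
  op8 P0: store L0 := 92 → M/I/I on L0; bus BusUpgr; mem=50
  op9 P0: load  L1 → S/I/O on L1; bus BusRd; mem=70
  op10 P0: store L0 := 22 → M/I/I on L0; bus (none); mem=50
  op11 P0: load  L0 → M/I/I on L0; bus (none); mem=50
  op12 P1: store L0 := 86 → I/M/I on L0; bus BusRdX Flush; mem=22
  op13 P2: load  L0 → I/O/S on L0; bus BusRd; mem=22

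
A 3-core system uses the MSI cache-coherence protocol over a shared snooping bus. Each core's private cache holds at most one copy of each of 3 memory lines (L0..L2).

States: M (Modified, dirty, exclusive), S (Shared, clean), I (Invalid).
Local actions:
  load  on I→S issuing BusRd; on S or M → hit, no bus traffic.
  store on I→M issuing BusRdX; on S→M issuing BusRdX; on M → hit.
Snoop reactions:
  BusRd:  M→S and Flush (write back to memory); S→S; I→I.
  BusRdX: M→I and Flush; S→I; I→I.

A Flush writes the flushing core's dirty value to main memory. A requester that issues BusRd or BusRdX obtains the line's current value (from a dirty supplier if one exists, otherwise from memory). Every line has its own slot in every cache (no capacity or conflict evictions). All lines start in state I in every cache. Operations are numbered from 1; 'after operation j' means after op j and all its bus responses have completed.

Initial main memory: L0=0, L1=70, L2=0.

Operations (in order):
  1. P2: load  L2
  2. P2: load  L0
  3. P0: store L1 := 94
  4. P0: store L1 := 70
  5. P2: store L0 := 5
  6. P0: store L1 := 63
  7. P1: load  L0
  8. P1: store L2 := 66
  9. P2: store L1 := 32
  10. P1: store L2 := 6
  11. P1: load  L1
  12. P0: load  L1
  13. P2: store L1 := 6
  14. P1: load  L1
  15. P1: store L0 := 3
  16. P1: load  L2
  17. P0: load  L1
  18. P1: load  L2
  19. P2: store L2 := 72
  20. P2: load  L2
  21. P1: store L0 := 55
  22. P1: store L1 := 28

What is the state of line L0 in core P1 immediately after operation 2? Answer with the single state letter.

state = I

  op1 P2: load  L2 → I/I/S on L2; bus BusRd; mem=0
  op2 P2: load  L0 → I/I/S on L0; bus BusRd; mem=0
  op3 P0: store L1 := 94 → M/I/I on L1; bus BusRdX; mem=70
  op4 P0: store L1 := 70 → M/I/I on L1; bus (none); mem=70
  op5 P2: store L0 := 5 → I/I/M on L0; bus BusRdX; mem=0
  op6 P0: store L1 := 63 → M/I/I on L1; bus (none); mem=70
  op7 P1: load  L0 → I/S/S on L0; bus BusRd Flush; mem=5
  op8 P1: store L2 := 66 → I/M/I on L2; bus BusRdX; mem=0
  op9 P2: store L1 := 32 → I/I/M on L1; bus BusRdX Flush; mem=63
  op10 P1: store L2 := 6 → I/M/I on L2; bus (none); mem=0
  op11 P1: load  L1 → I/S/S on L1; bus BusRd Flush; mem=32
  op12 P0: load  L1 → S/S/S on L1; bus BusRd; mem=32
  op13 P2: store L1 := 6 → I/I/M on L1; bus BusRdX; mem=32
  op14 P1: load  L1 → I/S/S on L1; bus BusRd Flush; mem=6
  op15 P1: store L0 := 3 → I/M/I on L0; bus BusRdX; mem=5
  op16 P1: load  L2 → I/M/I on L2; bus (none); mem=0
  op17 P0: load  L1 → S/S/S on L1; bus BusRd; mem=6
  op18 P1: load  L2 → I/M/I on L2; bus (none); mem=0
  op19 P2: store L2 := 72 → I/I/M on L2; bus BusRdX Flush; mem=6
  op20 P2: load  L2 → I/I/M on L2; bus (none); mem=6
  op21 P1: store L0 := 55 → I/M/I on L0; bus (none); mem=5
  op22 P1: store L1 := 28 → I/M/I on L1; bus BusRdX; mem=6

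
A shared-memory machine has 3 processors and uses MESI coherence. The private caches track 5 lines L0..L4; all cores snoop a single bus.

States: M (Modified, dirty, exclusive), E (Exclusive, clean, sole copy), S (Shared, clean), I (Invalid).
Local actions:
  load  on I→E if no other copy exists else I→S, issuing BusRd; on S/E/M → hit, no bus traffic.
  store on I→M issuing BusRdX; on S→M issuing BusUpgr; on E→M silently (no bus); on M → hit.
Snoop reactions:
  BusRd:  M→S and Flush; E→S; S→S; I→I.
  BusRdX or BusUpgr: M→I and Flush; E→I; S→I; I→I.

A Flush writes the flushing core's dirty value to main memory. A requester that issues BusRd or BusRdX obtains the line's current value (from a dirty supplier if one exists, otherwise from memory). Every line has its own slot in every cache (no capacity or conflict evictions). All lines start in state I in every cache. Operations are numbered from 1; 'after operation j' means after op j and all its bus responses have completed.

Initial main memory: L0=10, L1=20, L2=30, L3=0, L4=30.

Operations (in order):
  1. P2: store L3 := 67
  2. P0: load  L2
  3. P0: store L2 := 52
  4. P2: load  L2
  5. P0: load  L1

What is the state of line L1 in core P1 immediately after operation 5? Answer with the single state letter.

  op1 P2: store L3 := 67 → I/I/M on L3; bus BusRdX; mem=0
  op2 P0: load  L2 → E/I/I on L2; bus BusRd; mem=30
  op3 P0: store L2 := 52 → M/I/I on L2; bus (none); mem=30
  op4 P2: load  L2 → S/I/S on L2; bus BusRd Flush; mem=52
  op5 P0: load  L1 → E/I/I on L1; bus BusRd; mem=20

state = I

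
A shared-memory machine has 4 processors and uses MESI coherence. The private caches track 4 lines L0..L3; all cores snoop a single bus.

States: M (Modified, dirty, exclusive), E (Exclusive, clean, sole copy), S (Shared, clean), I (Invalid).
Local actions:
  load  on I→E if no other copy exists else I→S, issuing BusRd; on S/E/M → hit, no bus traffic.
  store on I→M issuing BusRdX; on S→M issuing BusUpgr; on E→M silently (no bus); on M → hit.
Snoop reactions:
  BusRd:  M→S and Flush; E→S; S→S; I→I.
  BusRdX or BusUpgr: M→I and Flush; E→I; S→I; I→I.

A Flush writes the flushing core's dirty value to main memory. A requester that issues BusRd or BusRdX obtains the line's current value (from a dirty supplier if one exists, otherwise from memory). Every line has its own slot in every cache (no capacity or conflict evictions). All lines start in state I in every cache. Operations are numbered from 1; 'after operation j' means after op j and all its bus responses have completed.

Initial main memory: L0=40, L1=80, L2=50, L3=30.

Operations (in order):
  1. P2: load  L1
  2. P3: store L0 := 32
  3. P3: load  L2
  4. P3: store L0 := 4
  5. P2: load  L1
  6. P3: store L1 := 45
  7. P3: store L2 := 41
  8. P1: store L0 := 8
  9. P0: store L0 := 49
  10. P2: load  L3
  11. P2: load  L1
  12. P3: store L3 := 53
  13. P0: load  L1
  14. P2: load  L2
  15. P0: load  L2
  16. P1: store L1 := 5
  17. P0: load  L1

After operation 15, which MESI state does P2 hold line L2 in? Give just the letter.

step 1: P2: load  L1  ⟶  IIEI  (L1)  txn=BusRd  M[L1]=80
step 2: P3: store L0 := 32  ⟶  IIIM  (L0)  txn=BusRdX  M[L0]=40
step 3: P3: load  L2  ⟶  IIIE  (L2)  txn=BusRd  M[L2]=50
step 4: P3: store L0 := 4  ⟶  IIIM  (L0)  txn=∅  M[L0]=40
step 5: P2: load  L1  ⟶  IIEI  (L1)  txn=∅  M[L1]=80
step 6: P3: store L1 := 45  ⟶  IIIM  (L1)  txn=BusRdX  M[L1]=80
step 7: P3: store L2 := 41  ⟶  IIIM  (L2)  txn=∅  M[L2]=50
step 8: P1: store L0 := 8  ⟶  IMII  (L0)  txn=BusRdX+Flush  M[L0]=4
step 9: P0: store L0 := 49  ⟶  MIII  (L0)  txn=BusRdX+Flush  M[L0]=8
step 10: P2: load  L3  ⟶  IIEI  (L3)  txn=BusRd  M[L3]=30
step 11: P2: load  L1  ⟶  IISS  (L1)  txn=BusRd+Flush  M[L1]=45
step 12: P3: store L3 := 53  ⟶  IIIM  (L3)  txn=BusRdX  M[L3]=30
step 13: P0: load  L1  ⟶  SISS  (L1)  txn=BusRd  M[L1]=45
step 14: P2: load  L2  ⟶  IISS  (L2)  txn=BusRd+Flush  M[L2]=41
step 15: P0: load  L2  ⟶  SISS  (L2)  txn=BusRd  M[L2]=41
step 16: P1: store L1 := 5  ⟶  IMII  (L1)  txn=BusRdX  M[L1]=45
step 17: P0: load  L1  ⟶  SSII  (L1)  txn=BusRd+Flush  M[L1]=5

state = S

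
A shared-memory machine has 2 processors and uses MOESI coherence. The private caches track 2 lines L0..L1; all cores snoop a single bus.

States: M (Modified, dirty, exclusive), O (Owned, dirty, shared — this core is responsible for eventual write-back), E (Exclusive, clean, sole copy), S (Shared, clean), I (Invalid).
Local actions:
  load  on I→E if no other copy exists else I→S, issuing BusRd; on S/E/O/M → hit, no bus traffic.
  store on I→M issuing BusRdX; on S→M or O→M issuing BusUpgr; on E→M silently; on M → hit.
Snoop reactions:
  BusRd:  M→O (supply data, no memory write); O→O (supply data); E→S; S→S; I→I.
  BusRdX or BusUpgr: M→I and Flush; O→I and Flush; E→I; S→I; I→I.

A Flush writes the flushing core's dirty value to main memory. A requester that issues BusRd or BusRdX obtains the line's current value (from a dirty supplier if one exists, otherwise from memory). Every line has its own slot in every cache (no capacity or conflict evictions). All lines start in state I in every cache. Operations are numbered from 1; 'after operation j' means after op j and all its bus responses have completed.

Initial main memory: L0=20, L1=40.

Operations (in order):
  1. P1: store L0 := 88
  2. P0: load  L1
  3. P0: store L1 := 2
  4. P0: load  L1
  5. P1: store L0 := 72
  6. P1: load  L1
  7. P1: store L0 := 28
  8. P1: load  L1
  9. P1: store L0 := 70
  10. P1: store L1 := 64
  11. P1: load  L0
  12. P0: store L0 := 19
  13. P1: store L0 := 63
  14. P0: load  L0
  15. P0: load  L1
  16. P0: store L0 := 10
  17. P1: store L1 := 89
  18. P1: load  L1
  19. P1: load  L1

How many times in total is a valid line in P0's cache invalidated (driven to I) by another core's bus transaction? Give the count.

1. P1: store L0 := 88  bus=[BusRdX]  L0: P0=I P1=M  mem[L0]=20
2. P0: load  L1  bus=[BusRd]  L1: P0=E P1=I  mem[L1]=40
3. P0: store L1 := 2  bus=[-]  L1: P0=M P1=I  mem[L1]=40
4. P0: load  L1  bus=[-]  L1: P0=M P1=I  mem[L1]=40
5. P1: store L0 := 72  bus=[-]  L0: P0=I P1=M  mem[L0]=20
6. P1: load  L1  bus=[BusRd]  L1: P0=O P1=S  mem[L1]=40
7. P1: store L0 := 28  bus=[-]  L0: P0=I P1=M  mem[L0]=20
8. P1: load  L1  bus=[-]  L1: P0=O P1=S  mem[L1]=40
9. P1: store L0 := 70  bus=[-]  L0: P0=I P1=M  mem[L0]=20
10. P1: store L1 := 64  bus=[BusUpgr,Flush]  L1: P0=I P1=M  mem[L1]=2
11. P1: load  L0  bus=[-]  L0: P0=I P1=M  mem[L0]=20
12. P0: store L0 := 19  bus=[BusRdX,Flush]  L0: P0=M P1=I  mem[L0]=70
13. P1: store L0 := 63  bus=[BusRdX,Flush]  L0: P0=I P1=M  mem[L0]=19
14. P0: load  L0  bus=[BusRd]  L0: P0=S P1=O  mem[L0]=19
15. P0: load  L1  bus=[BusRd]  L1: P0=S P1=O  mem[L1]=2
16. P0: store L0 := 10  bus=[BusUpgr,Flush]  L0: P0=M P1=I  mem[L0]=63
17. P1: store L1 := 89  bus=[BusUpgr]  L1: P0=I P1=M  mem[L1]=2
18. P1: load  L1  bus=[-]  L1: P0=I P1=M  mem[L1]=2
19. P1: load  L1  bus=[-]  L1: P0=I P1=M  mem[L1]=2

invalidations = 3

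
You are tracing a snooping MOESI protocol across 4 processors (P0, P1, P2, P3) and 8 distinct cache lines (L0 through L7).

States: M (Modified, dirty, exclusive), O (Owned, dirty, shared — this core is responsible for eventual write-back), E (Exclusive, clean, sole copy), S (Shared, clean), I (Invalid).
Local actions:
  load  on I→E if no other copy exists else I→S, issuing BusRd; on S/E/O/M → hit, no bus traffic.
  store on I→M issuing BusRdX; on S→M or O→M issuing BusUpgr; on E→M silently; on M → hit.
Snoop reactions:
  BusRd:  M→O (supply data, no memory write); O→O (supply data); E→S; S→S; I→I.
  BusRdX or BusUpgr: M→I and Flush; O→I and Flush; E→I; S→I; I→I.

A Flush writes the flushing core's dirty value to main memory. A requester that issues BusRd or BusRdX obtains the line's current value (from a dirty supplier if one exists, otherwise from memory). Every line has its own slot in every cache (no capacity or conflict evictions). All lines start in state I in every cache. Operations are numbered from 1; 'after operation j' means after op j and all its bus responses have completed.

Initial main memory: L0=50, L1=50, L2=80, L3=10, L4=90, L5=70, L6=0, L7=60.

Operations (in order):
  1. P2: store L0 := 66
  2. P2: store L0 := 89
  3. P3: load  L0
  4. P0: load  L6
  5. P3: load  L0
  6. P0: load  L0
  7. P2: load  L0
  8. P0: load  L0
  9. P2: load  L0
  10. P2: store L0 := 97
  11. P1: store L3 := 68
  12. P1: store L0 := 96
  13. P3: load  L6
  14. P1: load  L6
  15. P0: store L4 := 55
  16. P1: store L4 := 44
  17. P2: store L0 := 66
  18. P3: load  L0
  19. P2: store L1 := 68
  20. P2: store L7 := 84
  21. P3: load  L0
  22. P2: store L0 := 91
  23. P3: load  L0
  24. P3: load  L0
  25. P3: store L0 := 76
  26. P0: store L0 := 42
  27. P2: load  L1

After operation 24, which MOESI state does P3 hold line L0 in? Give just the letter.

state = S

  op1 P2: store L0 := 66 → I/I/M/I on L0; bus BusRdX; mem=50
  op2 P2: store L0 := 89 → I/I/M/I on L0; bus (none); mem=50
  op3 P3: load  L0 → I/I/O/S on L0; bus BusRd; mem=50
  op4 P0: load  L6 → E/I/I/I on L6; bus BusRd; mem=0
  op5 P3: load  L0 → I/I/O/S on L0; bus (none); mem=50
  op6 P0: load  L0 → S/I/O/S on L0; bus BusRd; mem=50
  op7 P2: load  L0 → S/I/O/S on L0; bus (none); mem=50
  op8 P0: load  L0 → S/I/O/S on L0; bus (none); mem=50
  op9 P2: load  L0 → S/I/O/S on L0; bus (none); mem=50
  op10 P2: store L0 := 97 → I/I/M/I on L0; bus BusUpgr; mem=50
  op11 P1: store L3 := 68 → I/M/I/I on L3; bus BusRdX; mem=10
  op12 P1: store L0 := 96 → I/M/I/I on L0; bus BusRdX Flush; mem=97
  op13 P3: load  L6 → S/I/I/S on L6; bus BusRd; mem=0
  op14 P1: load  L6 → S/S/I/S on L6; bus BusRd; mem=0
  op15 P0: store L4 := 55 → M/I/I/I on L4; bus BusRdX; mem=90
  op16 P1: store L4 := 44 → I/M/I/I on L4; bus BusRdX Flush; mem=55
  op17 P2: store L0 := 66 → I/I/M/I on L0; bus BusRdX Flush; mem=96
  op18 P3: load  L0 → I/I/O/S on L0; bus BusRd; mem=96
  op19 P2: store L1 := 68 → I/I/M/I on L1; bus BusRdX; mem=50
  op20 P2: store L7 := 84 → I/I/M/I on L7; bus BusRdX; mem=60
  op21 P3: load  L0 → I/I/O/S on L0; bus (none); mem=96
  op22 P2: store L0 := 91 → I/I/M/I on L0; bus BusUpgr; mem=96
  op23 P3: load  L0 → I/I/O/S on L0; bus BusRd; mem=96
  op24 P3: load  L0 → I/I/O/S on L0; bus (none); mem=96
  op25 P3: store L0 := 76 → I/I/I/M on L0; bus BusUpgr Flush; mem=91
  op26 P0: store L0 := 42 → M/I/I/I on L0; bus BusRdX Flush; mem=76
  op27 P2: load  L1 → I/I/M/I on L1; bus (none); mem=50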